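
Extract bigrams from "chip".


Word: "chip" (length 4)
Number of bigrams = 4 - 2 + 1 = 3
  Position 0: "ch"
  Position 1: "hi"
  Position 2: "ip"
Bigrams = "ch", "hi", "ip"


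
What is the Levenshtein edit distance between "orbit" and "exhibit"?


Word 1: "orbit" (length 5)
Word 2: "exhibit" (length 7)
One optimal edit sequence (insert/delete/substitute each cost 1):
  1. insert 'e'  (+1)
  2. insert 'x'  (+1)
  3. substitute 'o' -> 'h'  (+1)
  4. substitute 'r' -> 'i'  (+1)
  5. keep 'b'
  6. keep 'i'
  7. keep 't'
Total edit operations: 4
Edit distance = 4


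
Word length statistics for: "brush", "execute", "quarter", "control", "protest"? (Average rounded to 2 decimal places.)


Lengths: "brush"=5, "execute"=7, "quarter"=7, "control"=7, "protest"=7
Sum = 33, Count = 5
Average = 33/5 = 6.60
= avg=6.60, min=5, max=7


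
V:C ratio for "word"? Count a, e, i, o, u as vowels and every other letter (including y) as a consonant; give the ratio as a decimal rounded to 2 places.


Word: "word"
Vowels (a,e,i,o,u): 1
Consonants: 3
Ratio = 1/3
= 0.33


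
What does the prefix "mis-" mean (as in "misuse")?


Prefix: mis-
Example: misuse = mis- + use
Meaning = wrongly


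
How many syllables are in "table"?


Word: "table"
Syllable breakdown: ta-ble
Counting: 2 parts
= 2 syllables


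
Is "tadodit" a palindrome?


Word: "tadodit"
Reversed: "tidodat"
Forward == Backward? tadodit != tidodat
Palindrome = No


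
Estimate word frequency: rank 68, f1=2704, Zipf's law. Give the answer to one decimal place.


Zipf's law: f(r) = f(1) / r
f(1) = 2704
f(68) = 2704 / 68
= 39.8 occurrences


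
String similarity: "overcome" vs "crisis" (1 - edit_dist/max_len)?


Word 1: "overcome" (length 8)
Word 2: "crisis" (length 6)
One optimal edit sequence:
  1. delete 'o'  (+1)
  2. delete 'v'  (+1)
  3. substitute 'e' -> 'c'  (+1)
  4. keep 'r'
  5. substitute 'c' -> 'i'  (+1)
  6. substitute 'o' -> 's'  (+1)
  7. substitute 'm' -> 'i'  (+1)
  8. substitute 'e' -> 's'  (+1)
Edit distance = 7
Max length = max(8, 6) = 8
Similarity = 1 - 7/8
= 0.1250


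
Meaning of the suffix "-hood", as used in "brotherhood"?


Suffix: -hood
As in: brotherhood -> brother + -hood
Meaning = state / condition


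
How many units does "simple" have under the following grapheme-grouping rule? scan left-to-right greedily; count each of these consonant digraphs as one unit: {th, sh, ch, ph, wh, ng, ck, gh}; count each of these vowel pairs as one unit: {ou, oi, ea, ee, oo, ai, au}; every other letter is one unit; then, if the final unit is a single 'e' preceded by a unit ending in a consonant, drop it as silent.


Word: "simple" (6 letters)
Left-to-right scan:
  [1] 's' (letter)
  [2] 'i' (letter)
  [3] 'm' (letter)
  [4] 'p' (letter)
  [5] 'l' (letter)
  [6] 'e' (letter)
Units from scan: 6
Final unit is 'e' after a consonant -> drop as silent (-1)
Sound units = 5 units


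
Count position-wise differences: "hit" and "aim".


Comparing character by character (same length = 3):
  Pos 0: 'h' vs 'a' !=
  Pos 1: 'i' vs 'i' =
  Pos 2: 't' vs 'm' !=
Hamming distance = 2


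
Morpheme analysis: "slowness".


Word: "slowness"
Morphemes: slow + -ness
Each morpheme carries meaning
= 2 morphemes


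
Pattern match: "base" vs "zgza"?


Pattern of "base": [0, 1, 2, 3]
Pattern of "zgza": [0, 1, 0, 2]
Patterns do not match
Same pattern = No


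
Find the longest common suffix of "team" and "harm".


Word 1: "team"
Word 2: "harm"
Comparing from end:
  Pos -1: 'm' == 'm'
  Pos -2: 'a' != 'r' (stop)
LCS = "m" (length 1)


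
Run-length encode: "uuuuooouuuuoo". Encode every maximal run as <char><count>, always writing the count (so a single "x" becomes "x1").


String: "uuuuooouuuuoo"
Scanning for consecutive runs:
  'u' x 4
  'o' x 3
  'u' x 4
  'o' x 2
RLE = "u4o3u4o2"


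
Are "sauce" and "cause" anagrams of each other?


Word 1: "sauce" → sorted: acesu
Word 2: "cause" → sorted: acesu
Same letters? acesu == acesu
Anagram = Yes


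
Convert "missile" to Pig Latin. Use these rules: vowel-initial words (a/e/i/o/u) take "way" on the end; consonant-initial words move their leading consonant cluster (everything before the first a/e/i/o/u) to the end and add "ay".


Word: "missile"
Starts with consonant(s) → move to end, add 'ay'
Consonant cluster: "m"
Pig Latin = "issilemay"


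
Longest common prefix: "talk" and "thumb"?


Word 1: "talk"
Word 2: "thumb"
Comparing from start:
  Pos 0: 't' == 't'
  Pos 1: 'a' != 'h' (stop)
LCP = "t" (length 1)


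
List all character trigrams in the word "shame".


Word: "shame" (length 5)
Number of trigrams = 5 - 3 + 1 = 3
  Position 0: "sha"
  Position 1: "ham"
  Position 2: "ame"
Trigrams = "sha", "ham", "ame"


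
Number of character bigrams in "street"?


Word: "street" (length 6)
Number of 2-grams = length - 2 + 1 = 6 - 2 + 1
= 5


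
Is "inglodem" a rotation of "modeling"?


Word: "modeling", Candidate: "inglodem"
Method: check if candidate is substring of word+word
"modelingmodeling" contains "inglodem"? No
Is rotation = No


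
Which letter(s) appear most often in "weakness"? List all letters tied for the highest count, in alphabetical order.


Word: "weakness"
Letter counts:
  'a': 1
  'e': 2
  'k': 1
  'n': 1
  's': 2
  'w': 1
Maximum count = 2
Most frequent = 'e', 's' (2 times each)


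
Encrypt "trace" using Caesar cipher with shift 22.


Word: "trace"
Shift: 22
Each letter → (letter + shift) mod 26:
  't' (19) + 22 = 15 → 'p'
  'r' (17) + 22 = 13 → 'n'
  'a' (0) + 22 = 22 → 'w'
  'c' (2) + 22 = 24 → 'y'
  'e' (4) + 22 = 0 → 'a'
Result = "pnwya"


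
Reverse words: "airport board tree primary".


Original: "airport board tree primary"
Words (1..n): airport | board | tree | primary
Reversed (n..1): primary | tree | board | airport
Result = "primary tree board airport"


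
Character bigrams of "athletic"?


Word: "athletic" (length 8)
Number of bigrams = 8 - 2 + 1 = 7
  Position 0: "at"
  Position 1: "th"
  Position 2: "hl"
  Position 3: "le"
  Position 4: "et"
  Position 5: "ti"
  Position 6: "ic"
Bigrams = "at", "th", "hl", "le", "et", "ti", "ic"


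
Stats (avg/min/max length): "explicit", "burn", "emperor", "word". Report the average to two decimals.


Lengths: "explicit"=8, "burn"=4, "emperor"=7, "word"=4
Sum = 23, Count = 4
Average = 23/4 = 5.75
= avg=5.75, min=4, max=8


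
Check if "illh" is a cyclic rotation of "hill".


Word: "hill", Candidate: "illh"
Method: check if candidate is substring of word+word
"hillhill" contains "illh"? Yes
Is rotation = Yes


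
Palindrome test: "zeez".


Word: "zeez"
Reversed: "zeez"
Forward == Backward? zeez == zeez
Palindrome = Yes


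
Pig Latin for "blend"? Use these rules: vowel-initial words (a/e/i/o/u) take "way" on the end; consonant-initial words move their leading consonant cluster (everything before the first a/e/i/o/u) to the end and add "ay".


Word: "blend"
Starts with consonant(s) → move to end, add 'ay'
Consonant cluster: "bl"
Pig Latin = "endblay"


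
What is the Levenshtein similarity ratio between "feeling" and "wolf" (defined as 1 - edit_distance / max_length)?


Word 1: "feeling" (length 7)
Word 2: "wolf" (length 4)
One optimal edit sequence:
  1. delete 'f'  (+1)
  2. substitute 'e' -> 'w'  (+1)
  3. substitute 'e' -> 'o'  (+1)
  4. keep 'l'
  5. delete 'i'  (+1)
  6. delete 'n'  (+1)
  7. substitute 'g' -> 'f'  (+1)
Edit distance = 6
Max length = max(7, 4) = 7
Similarity = 1 - 6/7
= 0.1429


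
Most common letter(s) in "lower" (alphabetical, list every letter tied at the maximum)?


Word: "lower"
Letter counts:
  'e': 1
  'l': 1
  'o': 1
  'r': 1
  'w': 1
Maximum count = 1
Most frequent = 'e', 'l', 'o', 'r', 'w' (1 time each)


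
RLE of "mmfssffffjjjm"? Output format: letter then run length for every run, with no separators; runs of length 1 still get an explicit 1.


String: "mmfssffffjjjm"
Scanning for consecutive runs:
  'm' x 2
  'f' x 1
  's' x 2
  'f' x 4
  'j' x 3
  'm' x 1
RLE = "m2f1s2f4j3m1"


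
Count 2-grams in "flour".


Word: "flour" (length 5)
Number of 2-grams = length - 2 + 1 = 5 - 2 + 1
= 4


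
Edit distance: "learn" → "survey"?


Word 1: "learn" (length 5)
Word 2: "survey" (length 6)
One optimal edit sequence (insert/delete/substitute each cost 1):
  1. insert 's'  (+1)
  2. substitute 'l' -> 'u'  (+1)
  3. substitute 'e' -> 'r'  (+1)
  4. substitute 'a' -> 'v'  (+1)
  5. substitute 'r' -> 'e'  (+1)
  6. substitute 'n' -> 'y'  (+1)
Total edit operations: 6
Edit distance = 6


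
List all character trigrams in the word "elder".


Word: "elder" (length 5)
Number of trigrams = 5 - 3 + 1 = 3
  Position 0: "eld"
  Position 1: "lde"
  Position 2: "der"
Trigrams = "eld", "lde", "der"


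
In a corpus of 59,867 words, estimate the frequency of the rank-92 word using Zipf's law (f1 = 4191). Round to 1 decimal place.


Zipf's law: f(r) = f(1) / r
f(1) = 4191
f(92) = 4191 / 92
= 45.6 occurrences


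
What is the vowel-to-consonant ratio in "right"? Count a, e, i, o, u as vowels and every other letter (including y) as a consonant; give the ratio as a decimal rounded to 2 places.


Word: "right"
Vowels (a,e,i,o,u): 1
Consonants: 4
Ratio = 1/4
= 0.25


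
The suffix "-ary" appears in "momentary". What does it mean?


Suffix: -ary
Example: momentary = moment + -ary
Meaning = relating to


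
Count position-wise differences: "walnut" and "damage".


Comparing character by character (same length = 6):
  Pos 0: 'w' vs 'd' !=
  Pos 1: 'a' vs 'a' =
  Pos 2: 'l' vs 'm' !=
  Pos 3: 'n' vs 'a' !=
  Pos 4: 'u' vs 'g' !=
  Pos 5: 't' vs 'e' !=
Hamming distance = 5


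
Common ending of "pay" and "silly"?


Word 1: "pay"
Word 2: "silly"
Comparing from end:
  Pos -1: 'y' == 'y'
  Pos -2: 'a' != 'l' (stop)
LCS = "y" (length 1)


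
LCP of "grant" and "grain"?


Word 1: "grant"
Word 2: "grain"
Comparing from start:
  Pos 0: 'g' == 'g'
  Pos 1: 'r' == 'r'
  Pos 2: 'a' == 'a'
  Pos 3: 'n' != 'i' (stop)
LCP = "gra" (length 3)


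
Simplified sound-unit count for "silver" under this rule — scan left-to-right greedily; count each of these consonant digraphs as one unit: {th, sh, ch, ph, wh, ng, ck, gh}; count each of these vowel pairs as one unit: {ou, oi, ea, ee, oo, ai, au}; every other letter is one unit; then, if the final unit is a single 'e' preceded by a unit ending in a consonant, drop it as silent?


Word: "silver" (6 letters)
Left-to-right scan:
  [1] 's' (letter)
  [2] 'i' (letter)
  [3] 'l' (letter)
  [4] 'v' (letter)
  [5] 'e' (letter)
  [6] 'r' (letter)
Units from scan: 6
Sound units = 6 units


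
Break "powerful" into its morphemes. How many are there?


Word: "powerful"
Morphemes: power + -ful
Each morpheme carries meaning
= 2 morphemes


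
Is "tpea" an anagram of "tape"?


Word 1: "tape" → sorted: aept
Word 2: "tpea" → sorted: aept
Same letters? aept == aept
Anagram = Yes


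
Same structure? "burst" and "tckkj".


Pattern of "burst": [0, 1, 2, 3, 4]
Pattern of "tckkj": [0, 1, 2, 2, 3]
Patterns do not match
Same pattern = No


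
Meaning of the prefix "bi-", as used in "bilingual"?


Prefix: bi-
Example: bilingual (bi- + lingual)
Meaning = two


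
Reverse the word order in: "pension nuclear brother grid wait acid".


Original: "pension nuclear brother grid wait acid"
Words (1..n): pension | nuclear | brother | grid | wait | acid
Reversed (n..1): acid | wait | grid | brother | nuclear | pension
Result = "acid wait grid brother nuclear pension"


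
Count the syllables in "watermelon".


Word: "watermelon"
Syllable breakdown: wa-ter-mel-on
Counting: 4 parts
= 4 syllables


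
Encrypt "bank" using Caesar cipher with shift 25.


Word: "bank"
Shift: 25
Each letter → (letter + shift) mod 26:
  'b' (1) + 25 = 0 → 'a'
  'a' (0) + 25 = 25 → 'z'
  'n' (13) + 25 = 12 → 'm'
  'k' (10) + 25 = 9 → 'j'
Result = "azmj"


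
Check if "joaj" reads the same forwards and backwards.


Word: "joaj"
Reversed: "jaoj"
Forward == Backward? joaj != jaoj
Palindrome = No


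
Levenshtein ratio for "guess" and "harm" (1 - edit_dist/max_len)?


Word 1: "guess" (length 5)
Word 2: "harm" (length 4)
One optimal edit sequence:
  1. delete 'g'  (+1)
  2. substitute 'u' -> 'h'  (+1)
  3. substitute 'e' -> 'a'  (+1)
  4. substitute 's' -> 'r'  (+1)
  5. substitute 's' -> 'm'  (+1)
Edit distance = 5
Max length = max(5, 4) = 5
Similarity = 1 - 5/5
= 0.0000


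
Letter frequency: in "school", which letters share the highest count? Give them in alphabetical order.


Word: "school"
Letter counts:
  'c': 1
  'h': 1
  'l': 1
  'o': 2
  's': 1
Maximum count = 2
Most frequent = 'o' (2 times each)


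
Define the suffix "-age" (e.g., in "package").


Suffix: -age
Example: package = pack + -age
Meaning = result / collection


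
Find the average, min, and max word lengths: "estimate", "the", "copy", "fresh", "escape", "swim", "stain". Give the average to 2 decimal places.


Lengths: "estimate"=8, "the"=3, "copy"=4, "fresh"=5, "escape"=6, "swim"=4, "stain"=5
Sum = 35, Count = 7
Average = 35/7 = 5.00
= avg=5.00, min=3, max=8


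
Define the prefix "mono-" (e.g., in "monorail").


Prefix: mono-
Example: monorail = mono- + rail
Meaning = one


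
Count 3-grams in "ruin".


Word: "ruin" (length 4)
Number of 3-grams = length - 3 + 1 = 4 - 3 + 1
= 2


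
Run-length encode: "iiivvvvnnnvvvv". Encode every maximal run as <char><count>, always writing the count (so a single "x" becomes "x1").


String: "iiivvvvnnnvvvv"
Scanning for consecutive runs:
  'i' x 3
  'v' x 4
  'n' x 3
  'v' x 4
RLE = "i3v4n3v4"


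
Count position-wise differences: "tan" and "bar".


Comparing character by character (same length = 3):
  Pos 0: 't' vs 'b' !=
  Pos 1: 'a' vs 'a' =
  Pos 2: 'n' vs 'r' !=
Hamming distance = 2


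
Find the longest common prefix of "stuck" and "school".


Word 1: "stuck"
Word 2: "school"
Comparing from start:
  Pos 0: 's' == 's'
  Pos 1: 't' != 'c' (stop)
LCP = "s" (length 1)


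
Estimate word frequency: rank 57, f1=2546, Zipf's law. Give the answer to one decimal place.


Zipf's law: f(r) = f(1) / r
f(1) = 2546
f(57) = 2546 / 57
= 44.7 occurrences


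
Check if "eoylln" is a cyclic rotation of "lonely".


Word: "lonely", Candidate: "eoylln"
Method: check if candidate is substring of word+word
"lonelylonely" contains "eoylln"? No
Is rotation = No


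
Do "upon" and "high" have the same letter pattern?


Pattern of "upon": [0, 1, 2, 3]
Pattern of "high": [0, 1, 2, 0]
Patterns do not match
Same pattern = No


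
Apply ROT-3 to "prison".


Word: "prison"
Shift: 3
Each letter → (letter + shift) mod 26:
  'p' (15) + 3 = 18 → 's'
  'r' (17) + 3 = 20 → 'u'
  'i' (8) + 3 = 11 → 'l'
  's' (18) + 3 = 21 → 'v'
  'o' (14) + 3 = 17 → 'r'
  'n' (13) + 3 = 16 → 'q'
Result = "sulvrq"


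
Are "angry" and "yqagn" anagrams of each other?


Word 1: "angry" → sorted: agnry
Word 2: "yqagn" → sorted: agnqy
Same letters? agnry != agnqy
Anagram = No


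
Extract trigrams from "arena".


Word: "arena" (length 5)
Number of trigrams = 5 - 3 + 1 = 3
  Position 0: "are"
  Position 1: "ren"
  Position 2: "ena"
Trigrams = "are", "ren", "ena"


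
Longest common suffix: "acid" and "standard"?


Word 1: "acid"
Word 2: "standard"
Comparing from end:
  Pos -1: 'd' == 'd'
  Pos -2: 'i' != 'r' (stop)
LCS = "d" (length 1)


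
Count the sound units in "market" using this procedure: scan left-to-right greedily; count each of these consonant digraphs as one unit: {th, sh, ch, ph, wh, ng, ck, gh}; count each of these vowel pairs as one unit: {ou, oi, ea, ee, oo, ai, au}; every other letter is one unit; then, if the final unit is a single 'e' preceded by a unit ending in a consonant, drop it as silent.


Word: "market" (6 letters)
Left-to-right scan:
  [1] 'm' (letter)
  [2] 'a' (letter)
  [3] 'r' (letter)
  [4] 'k' (letter)
  [5] 'e' (letter)
  [6] 't' (letter)
Units from scan: 6
Sound units = 6 units


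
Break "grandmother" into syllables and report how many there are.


Word: "grandmother"
Syllable breakdown: grand · moth · er
Counting: 3 parts
= 3 syllables


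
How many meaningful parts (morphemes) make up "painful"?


Word: "painful"
Morphemes: pain + -ful
Each morpheme carries meaning
= 2 morphemes


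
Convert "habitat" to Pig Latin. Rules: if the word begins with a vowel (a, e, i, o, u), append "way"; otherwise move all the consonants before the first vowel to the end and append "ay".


Word: "habitat"
Starts with consonant(s) → move to end, add 'ay'
Consonant cluster: "h"
Pig Latin = "abitathay"


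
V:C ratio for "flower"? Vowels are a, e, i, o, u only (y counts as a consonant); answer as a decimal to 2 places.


Word: "flower"
Vowels (a,e,i,o,u): 2
Consonants: 4
Ratio = 2/4
= 0.50


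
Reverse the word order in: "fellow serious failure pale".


Original: "fellow serious failure pale"
Words (1..n): fellow | serious | failure | pale
Reversed (n..1): pale | failure | serious | fellow
Result = "pale failure serious fellow"


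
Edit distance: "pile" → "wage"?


Word 1: "pile" (length 4)
Word 2: "wage" (length 4)
One optimal edit sequence (insert/delete/substitute each cost 1):
  1. substitute 'p' -> 'w'  (+1)
  2. substitute 'i' -> 'a'  (+1)
  3. substitute 'l' -> 'g'  (+1)
  4. keep 'e'
Total edit operations: 3
Edit distance = 3


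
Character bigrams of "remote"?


Word: "remote" (length 6)
Number of bigrams = 6 - 2 + 1 = 5
  Position 0: "re"
  Position 1: "em"
  Position 2: "mo"
  Position 3: "ot"
  Position 4: "te"
Bigrams = "re", "em", "mo", "ot", "te"


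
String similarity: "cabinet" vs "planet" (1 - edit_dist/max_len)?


Word 1: "cabinet" (length 7)
Word 2: "planet" (length 6)
One optimal edit sequence:
  1. delete 'c'  (+1)
  2. substitute 'a' -> 'p'  (+1)
  3. substitute 'b' -> 'l'  (+1)
  4. substitute 'i' -> 'a'  (+1)
  5. keep 'n'
  6. keep 'e'
  7. keep 't'
Edit distance = 4
Max length = max(7, 6) = 7
Similarity = 1 - 4/7
= 0.4286


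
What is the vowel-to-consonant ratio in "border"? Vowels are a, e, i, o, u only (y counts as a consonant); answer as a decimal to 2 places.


Word: "border"
Vowels (a,e,i,o,u): 2
Consonants: 4
Ratio = 2/4
= 0.50


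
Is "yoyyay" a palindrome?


Word: "yoyyay"
Reversed: "yayyoy"
Forward == Backward? yoyyay != yayyoy
Palindrome = No


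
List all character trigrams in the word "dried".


Word: "dried" (length 5)
Number of trigrams = 5 - 3 + 1 = 3
  Position 0: "dri"
  Position 1: "rie"
  Position 2: "ied"
Trigrams = "dri", "rie", "ied"


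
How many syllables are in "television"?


Word: "television"
Syllable breakdown: tel-e-vi-sion
Counting: 4 parts
= 4 syllables


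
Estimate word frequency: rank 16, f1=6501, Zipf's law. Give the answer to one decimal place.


Zipf's law: f(r) = f(1) / r
f(1) = 6501
f(16) = 6501 / 16
= 406.3 occurrences


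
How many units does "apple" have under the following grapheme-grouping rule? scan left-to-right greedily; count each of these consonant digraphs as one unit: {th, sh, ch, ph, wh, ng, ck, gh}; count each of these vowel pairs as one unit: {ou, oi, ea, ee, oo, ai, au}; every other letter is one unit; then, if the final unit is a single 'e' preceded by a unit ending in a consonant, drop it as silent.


Word: "apple" (5 letters)
Left-to-right scan:
  1. 'a' (letter)
  2. 'p' (letter)
  3. 'p' (letter)
  4. 'l' (letter)
  5. 'e' (letter)
Units from scan: 5
Final unit is 'e' after a consonant -> drop as silent (-1)
Sound units = 4 units


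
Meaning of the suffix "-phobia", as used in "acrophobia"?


Suffix: -phobia
Example: acrophobia = acro- + -phobia
Meaning = fear of


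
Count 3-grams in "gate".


Word: "gate" (length 4)
Number of 3-grams = length - 3 + 1 = 4 - 3 + 1
= 2


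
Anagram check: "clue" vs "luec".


Word 1: "clue" → sorted: celu
Word 2: "luec" → sorted: celu
Same letters? celu == celu
Anagram = Yes


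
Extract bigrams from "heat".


Word: "heat" (length 4)
Number of bigrams = 4 - 2 + 1 = 3
  Position 0: "he"
  Position 1: "ea"
  Position 2: "at"
Bigrams = "he", "ea", "at"


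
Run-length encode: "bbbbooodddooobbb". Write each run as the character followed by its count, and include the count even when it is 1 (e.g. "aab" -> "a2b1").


String: "bbbbooodddooobbb"
Scanning for consecutive runs:
  'b' x 4
  'o' x 3
  'd' x 3
  'o' x 3
  'b' x 3
RLE = "b4o3d3o3b3"


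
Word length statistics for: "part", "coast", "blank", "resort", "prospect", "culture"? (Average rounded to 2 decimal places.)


Lengths: "part"=4, "coast"=5, "blank"=5, "resort"=6, "prospect"=8, "culture"=7
Sum = 35, Count = 6
Average = 35/6 = 5.83
= avg=5.83, min=4, max=8


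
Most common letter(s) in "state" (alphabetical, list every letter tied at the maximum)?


Word: "state"
Letter counts:
  'a': 1
  'e': 1
  's': 1
  't': 2
Maximum count = 2
Most frequent = 't' (2 times each)


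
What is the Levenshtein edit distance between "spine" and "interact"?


Word 1: "spine" (length 5)
Word 2: "interact" (length 8)
One optimal edit sequence (insert/delete/substitute each cost 1):
  1. delete 's'  (+1)
  2. delete 'p'  (+1)
  3. keep 'i'
  4. keep 'n'
  5. insert 't'  (+1)
  6. keep 'e'
  7. insert 'r'  (+1)
  8. insert 'a'  (+1)
  9. insert 'c'  (+1)
  10. insert 't'  (+1)
Total edit operations: 7
Edit distance = 7


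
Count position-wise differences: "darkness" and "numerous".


Comparing character by character (same length = 8):
  Pos 0: 'd' vs 'n' !=
  Pos 1: 'a' vs 'u' !=
  Pos 2: 'r' vs 'm' !=
  Pos 3: 'k' vs 'e' !=
  Pos 4: 'n' vs 'r' !=
  Pos 5: 'e' vs 'o' !=
  Pos 6: 's' vs 'u' !=
  Pos 7: 's' vs 's' =
Hamming distance = 7


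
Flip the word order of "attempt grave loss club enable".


Original: "attempt grave loss club enable"
Words (1..n): attempt | grave | loss | club | enable
Reversed (n..1): enable | club | loss | grave | attempt
Result = "enable club loss grave attempt"


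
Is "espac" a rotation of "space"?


Word: "space", Candidate: "espac"
Method: check if candidate is substring of word+word
"spacespace" contains "espac"? Yes
Is rotation = Yes


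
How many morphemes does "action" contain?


Word: "action"
Morphemes: act + -ion
Each morpheme carries meaning
= 2 morphemes


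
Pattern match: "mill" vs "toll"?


Pattern of "mill": [0, 1, 2, 2]
Pattern of "toll": [0, 1, 2, 2]
Patterns match
Same pattern = Yes


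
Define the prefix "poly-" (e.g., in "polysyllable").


Prefix: poly-
As in: polysyllable -> poly- + syllable
Meaning = many


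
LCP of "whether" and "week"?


Word 1: "whether"
Word 2: "week"
Comparing from start:
  Pos 0: 'w' == 'w'
  Pos 1: 'h' != 'e' (stop)
LCP = "w" (length 1)


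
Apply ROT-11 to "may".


Word: "may"
Shift: 11
Each letter → (letter + shift) mod 26:
  'm' (12) + 11 = 23 → 'x'
  'a' (0) + 11 = 11 → 'l'
  'y' (24) + 11 = 9 → 'j'
Result = "xlj"


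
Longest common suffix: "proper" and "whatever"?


Word 1: "proper"
Word 2: "whatever"
Comparing from end:
  Pos -1: 'r' == 'r'
  Pos -2: 'e' == 'e'
  Pos -3: 'p' != 'v' (stop)
LCS = "er" (length 2)


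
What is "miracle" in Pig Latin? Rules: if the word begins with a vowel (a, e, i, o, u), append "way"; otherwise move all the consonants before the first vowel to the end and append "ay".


Word: "miracle"
Starts with consonant(s) → move to end, add 'ay'
Consonant cluster: "m"
Pig Latin = "iraclemay"


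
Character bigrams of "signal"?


Word: "signal" (length 6)
Number of bigrams = 6 - 2 + 1 = 5
  Position 0: "si"
  Position 1: "ig"
  Position 2: "gn"
  Position 3: "na"
  Position 4: "al"
Bigrams = "si", "ig", "gn", "na", "al"


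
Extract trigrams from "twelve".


Word: "twelve" (length 6)
Number of trigrams = 6 - 3 + 1 = 4
  Position 0: "twe"
  Position 1: "wel"
  Position 2: "elv"
  Position 3: "lve"
Trigrams = "twe", "wel", "elv", "lve"


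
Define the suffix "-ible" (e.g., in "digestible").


Suffix: -ible
As in: digestible -> digest + -ible
Meaning = capable of


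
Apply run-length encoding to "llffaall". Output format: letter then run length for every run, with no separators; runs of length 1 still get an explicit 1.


String: "llffaall"
Scanning for consecutive runs:
  'l' x 2
  'f' x 2
  'a' x 2
  'l' x 2
RLE = "l2f2a2l2"


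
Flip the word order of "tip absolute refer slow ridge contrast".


Original: "tip absolute refer slow ridge contrast"
Words (1..n): tip | absolute | refer | slow | ridge | contrast
Reversed (n..1): contrast | ridge | slow | refer | absolute | tip
Result = "contrast ridge slow refer absolute tip"


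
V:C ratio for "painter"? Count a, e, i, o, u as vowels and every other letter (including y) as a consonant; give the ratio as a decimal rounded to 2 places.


Word: "painter"
Vowels (a,e,i,o,u): 3
Consonants: 4
Ratio = 3/4
= 0.75


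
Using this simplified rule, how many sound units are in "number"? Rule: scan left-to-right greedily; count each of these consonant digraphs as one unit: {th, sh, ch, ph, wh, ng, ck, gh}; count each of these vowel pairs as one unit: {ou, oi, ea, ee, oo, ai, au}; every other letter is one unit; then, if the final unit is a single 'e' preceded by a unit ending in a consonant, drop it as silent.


Word: "number" (6 letters)
Left-to-right scan:
  [1] 'n' (letter)
  [2] 'u' (letter)
  [3] 'm' (letter)
  [4] 'b' (letter)
  [5] 'e' (letter)
  [6] 'r' (letter)
Units from scan: 6
Sound units = 6 units


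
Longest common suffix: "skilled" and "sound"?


Word 1: "skilled"
Word 2: "sound"
Comparing from end:
  Pos -1: 'd' == 'd'
  Pos -2: 'e' != 'n' (stop)
LCS = "d" (length 1)


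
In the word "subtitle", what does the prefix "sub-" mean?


Prefix: sub-
As in: subtitle -> sub- + title
Meaning = under / below


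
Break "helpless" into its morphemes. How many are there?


Word: "helpless"
Morphemes: help / -less
Each morpheme carries meaning
= 2 morphemes


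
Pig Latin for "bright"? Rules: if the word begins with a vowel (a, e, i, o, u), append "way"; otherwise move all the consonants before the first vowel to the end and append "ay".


Word: "bright"
Starts with consonant(s) → move to end, add 'ay'
Consonant cluster: "br"
Pig Latin = "ightbray"


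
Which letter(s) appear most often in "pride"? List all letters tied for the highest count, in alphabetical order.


Word: "pride"
Letter counts:
  'd': 1
  'e': 1
  'i': 1
  'p': 1
  'r': 1
Maximum count = 1
Most frequent = 'd', 'e', 'i', 'p', 'r' (1 time each)


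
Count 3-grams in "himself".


Word: "himself" (length 7)
Number of 3-grams = length - 3 + 1 = 7 - 3 + 1
= 5


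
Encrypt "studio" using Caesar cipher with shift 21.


Word: "studio"
Shift: 21
Each letter → (letter + shift) mod 26:
  's' (18) + 21 = 13 → 'n'
  't' (19) + 21 = 14 → 'o'
  'u' (20) + 21 = 15 → 'p'
  'd' (3) + 21 = 24 → 'y'
  'i' (8) + 21 = 3 → 'd'
  'o' (14) + 21 = 9 → 'j'
Result = "nopydj"


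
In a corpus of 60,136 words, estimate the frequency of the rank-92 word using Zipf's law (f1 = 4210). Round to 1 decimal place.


Zipf's law: f(r) = f(1) / r
f(1) = 4210
f(92) = 4210 / 92
= 45.8 occurrences


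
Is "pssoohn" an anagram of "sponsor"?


Word 1: "sponsor" → sorted: nooprss
Word 2: "pssoohn" → sorted: hnoopss
Same letters? nooprss != hnoopss
Anagram = No


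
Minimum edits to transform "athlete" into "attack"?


Word 1: "athlete" (length 7)
Word 2: "attack" (length 6)
One optimal edit sequence (insert/delete/substitute each cost 1):
  1. keep 'a'
  2. keep 't'
  3. delete 'h'  (+1)
  4. substitute 'l' -> 't'  (+1)
  5. substitute 'e' -> 'a'  (+1)
  6. substitute 't' -> 'c'  (+1)
  7. substitute 'e' -> 'k'  (+1)
Total edit operations: 5
Edit distance = 5


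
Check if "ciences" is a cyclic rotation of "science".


Word: "science", Candidate: "ciences"
Method: check if candidate is substring of word+word
"sciencescience" contains "ciences"? Yes
Is rotation = Yes


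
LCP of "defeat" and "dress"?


Word 1: "defeat"
Word 2: "dress"
Comparing from start:
  Pos 0: 'd' == 'd'
  Pos 1: 'e' != 'r' (stop)
LCP = "d" (length 1)


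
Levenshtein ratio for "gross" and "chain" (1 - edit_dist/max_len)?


Word 1: "gross" (length 5)
Word 2: "chain" (length 5)
One optimal edit sequence:
  1. substitute 'g' -> 'c'  (+1)
  2. substitute 'r' -> 'h'  (+1)
  3. substitute 'o' -> 'a'  (+1)
  4. substitute 's' -> 'i'  (+1)
  5. substitute 's' -> 'n'  (+1)
Edit distance = 5
Max length = max(5, 5) = 5
Similarity = 1 - 5/5
= 0.0000


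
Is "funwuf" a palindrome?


Word: "funwuf"
Reversed: "fuwnuf"
Forward == Backward? funwuf != fuwnuf
Palindrome = No


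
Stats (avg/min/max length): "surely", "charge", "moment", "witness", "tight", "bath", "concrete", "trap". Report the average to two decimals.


Lengths: "surely"=6, "charge"=6, "moment"=6, "witness"=7, "tight"=5, "bath"=4, "concrete"=8, "trap"=4
Sum = 46, Count = 8
Average = 46/8 = 5.75
= avg=5.75, min=4, max=8


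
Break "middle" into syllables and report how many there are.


Word: "middle"
Syllable breakdown: mid | dle
Counting: 2 parts
= 2 syllables


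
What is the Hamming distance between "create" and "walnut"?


Comparing character by character (same length = 6):
  Pos 0: 'c' vs 'w' !=
  Pos 1: 'r' vs 'a' !=
  Pos 2: 'e' vs 'l' !=
  Pos 3: 'a' vs 'n' !=
  Pos 4: 't' vs 'u' !=
  Pos 5: 'e' vs 't' !=
Hamming distance = 6


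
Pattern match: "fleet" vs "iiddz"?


Pattern of "fleet": [0, 1, 2, 2, 3]
Pattern of "iiddz": [0, 0, 1, 1, 2]
Patterns do not match
Same pattern = No


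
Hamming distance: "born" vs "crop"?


Comparing character by character (same length = 4):
  Pos 0: 'b' vs 'c' !=
  Pos 1: 'o' vs 'r' !=
  Pos 2: 'r' vs 'o' !=
  Pos 3: 'n' vs 'p' !=
Hamming distance = 4


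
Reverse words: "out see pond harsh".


Original: "out see pond harsh"
Words (1..n): out | see | pond | harsh
Reversed (n..1): harsh | pond | see | out
Result = "harsh pond see out"


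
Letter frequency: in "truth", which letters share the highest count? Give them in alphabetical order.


Word: "truth"
Letter counts:
  'h': 1
  'r': 1
  't': 2
  'u': 1
Maximum count = 2
Most frequent = 't' (2 times each)


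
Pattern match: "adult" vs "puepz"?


Pattern of "adult": [0, 1, 2, 3, 4]
Pattern of "puepz": [0, 1, 2, 0, 3]
Patterns do not match
Same pattern = No


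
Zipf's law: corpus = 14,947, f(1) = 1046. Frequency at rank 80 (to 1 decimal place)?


Zipf's law: f(r) = f(1) / r
f(1) = 1046
f(80) = 1046 / 80
= 13.1 occurrences


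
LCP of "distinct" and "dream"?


Word 1: "distinct"
Word 2: "dream"
Comparing from start:
  Pos 0: 'd' == 'd'
  Pos 1: 'i' != 'r' (stop)
LCP = "d" (length 1)


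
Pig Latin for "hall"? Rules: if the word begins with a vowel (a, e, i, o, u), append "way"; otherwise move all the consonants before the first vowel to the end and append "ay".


Word: "hall"
Starts with consonant(s) → move to end, add 'ay'
Consonant cluster: "h"
Pig Latin = "allhay"


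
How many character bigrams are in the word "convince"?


Word: "convince" (length 8)
Number of 2-grams = length - 2 + 1 = 8 - 2 + 1
= 7


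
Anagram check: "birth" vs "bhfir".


Word 1: "birth" → sorted: bhirt
Word 2: "bhfir" → sorted: bfhir
Same letters? bhirt != bfhir
Anagram = No


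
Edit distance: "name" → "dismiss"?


Word 1: "name" (length 4)
Word 2: "dismiss" (length 7)
One optimal edit sequence (insert/delete/substitute each cost 1):
  1. insert 'd'  (+1)
  2. substitute 'n' -> 'i'  (+1)
  3. substitute 'a' -> 's'  (+1)
  4. keep 'm'
  5. insert 'i'  (+1)
  6. insert 's'  (+1)
  7. substitute 'e' -> 's'  (+1)
Total edit operations: 6
Edit distance = 6


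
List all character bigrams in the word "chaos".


Word: "chaos" (length 5)
Number of bigrams = 5 - 2 + 1 = 4
  Position 0: "ch"
  Position 1: "ha"
  Position 2: "ao"
  Position 3: "os"
Bigrams = "ch", "ha", "ao", "os"


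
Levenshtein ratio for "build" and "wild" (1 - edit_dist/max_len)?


Word 1: "build" (length 5)
Word 2: "wild" (length 4)
One optimal edit sequence:
  1. delete 'b'  (+1)
  2. substitute 'u' -> 'w'  (+1)
  3. keep 'i'
  4. keep 'l'
  5. keep 'd'
Edit distance = 2
Max length = max(5, 4) = 5
Similarity = 1 - 2/5
= 0.6000


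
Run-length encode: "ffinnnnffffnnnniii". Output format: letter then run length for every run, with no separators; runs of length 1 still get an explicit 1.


String: "ffinnnnffffnnnniii"
Scanning for consecutive runs:
  'f' x 2
  'i' x 1
  'n' x 4
  'f' x 4
  'n' x 4
  'i' x 3
RLE = "f2i1n4f4n4i3"


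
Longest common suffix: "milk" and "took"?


Word 1: "milk"
Word 2: "took"
Comparing from end:
  Pos -1: 'k' == 'k'
  Pos -2: 'l' != 'o' (stop)
LCS = "k" (length 1)


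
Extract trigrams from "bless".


Word: "bless" (length 5)
Number of trigrams = 5 - 3 + 1 = 3
  Position 0: "ble"
  Position 1: "les"
  Position 2: "ess"
Trigrams = "ble", "les", "ess"


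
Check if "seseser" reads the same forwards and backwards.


Word: "seseser"
Reversed: "reseses"
Forward == Backward? seseser != reseses
Palindrome = No


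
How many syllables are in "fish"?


Word: "fish"
Syllable breakdown: fish
Counting: 1 part
= 1 syllable


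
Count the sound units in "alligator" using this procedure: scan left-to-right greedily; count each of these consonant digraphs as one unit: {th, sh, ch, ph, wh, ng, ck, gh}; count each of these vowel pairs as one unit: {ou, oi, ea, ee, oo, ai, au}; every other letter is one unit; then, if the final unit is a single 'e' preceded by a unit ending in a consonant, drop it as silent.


Word: "alligator" (9 letters)
Left-to-right scan:
  1. 'a' (letter)
  2. 'l' (letter)
  3. 'l' (letter)
  4. 'i' (letter)
  5. 'g' (letter)
  6. 'a' (letter)
  7. 't' (letter)
  8. 'o' (letter)
  9. 'r' (letter)
Units from scan: 9
Sound units = 9 units


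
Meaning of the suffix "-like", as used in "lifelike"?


Suffix: -like
As in: lifelike -> life + -like
Meaning = resembling


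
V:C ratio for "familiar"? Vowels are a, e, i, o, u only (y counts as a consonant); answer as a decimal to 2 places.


Word: "familiar"
Vowels (a,e,i,o,u): 4
Consonants: 4
Ratio = 4/4
= 1.00


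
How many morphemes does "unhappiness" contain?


Word: "unhappiness"
Morphemes: un- + happi + -ness
Each morpheme carries meaning
= 3 morphemes


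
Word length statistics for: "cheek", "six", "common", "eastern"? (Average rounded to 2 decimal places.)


Lengths: "cheek"=5, "six"=3, "common"=6, "eastern"=7
Sum = 21, Count = 4
Average = 21/4 = 5.25
= avg=5.25, min=3, max=7


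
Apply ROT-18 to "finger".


Word: "finger"
Shift: 18
Each letter → (letter + shift) mod 26:
  'f' (5) + 18 = 23 → 'x'
  'i' (8) + 18 = 0 → 'a'
  'n' (13) + 18 = 5 → 'f'
  'g' (6) + 18 = 24 → 'y'
  'e' (4) + 18 = 22 → 'w'
  'r' (17) + 18 = 9 → 'j'
Result = "xafywj"


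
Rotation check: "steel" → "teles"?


Word: "steel", Candidate: "teles"
Method: check if candidate is substring of word+word
"steelsteel" contains "teles"? No
Is rotation = No


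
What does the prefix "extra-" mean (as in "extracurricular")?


Prefix: extra-
Example: extracurricular (extra- + curricular)
Meaning = beyond


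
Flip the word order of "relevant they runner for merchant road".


Original: "relevant they runner for merchant road"
Words (1..n): relevant | they | runner | for | merchant | road
Reversed (n..1): road | merchant | for | runner | they | relevant
Result = "road merchant for runner they relevant"


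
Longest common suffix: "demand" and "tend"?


Word 1: "demand"
Word 2: "tend"
Comparing from end:
  Pos -1: 'd' == 'd'
  Pos -2: 'n' == 'n'
  Pos -3: 'a' != 'e' (stop)
LCS = "nd" (length 2)


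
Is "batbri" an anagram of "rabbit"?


Word 1: "rabbit" → sorted: abbirt
Word 2: "batbri" → sorted: abbirt
Same letters? abbirt == abbirt
Anagram = Yes


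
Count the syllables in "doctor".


Word: "doctor"
Syllable breakdown: doc / tor
Counting: 2 parts
= 2 syllables


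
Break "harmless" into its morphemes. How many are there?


Word: "harmless"
Morphemes: harm + -less
Each morpheme carries meaning
= 2 morphemes


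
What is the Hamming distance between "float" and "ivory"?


Comparing character by character (same length = 5):
  Pos 0: 'f' vs 'i' !=
  Pos 1: 'l' vs 'v' !=
  Pos 2: 'o' vs 'o' =
  Pos 3: 'a' vs 'r' !=
  Pos 4: 't' vs 'y' !=
Hamming distance = 4


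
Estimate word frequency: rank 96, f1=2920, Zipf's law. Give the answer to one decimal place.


Zipf's law: f(r) = f(1) / r
f(1) = 2920
f(96) = 2920 / 96
= 30.4 occurrences


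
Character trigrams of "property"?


Word: "property" (length 8)
Number of trigrams = 8 - 3 + 1 = 6
  Position 0: "pro"
  Position 1: "rop"
  Position 2: "ope"
  Position 3: "per"
  Position 4: "ert"
  Position 5: "rty"
Trigrams = "pro", "rop", "ope", "per", "ert", "rty"


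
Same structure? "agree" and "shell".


Pattern of "agree": [0, 1, 2, 3, 3]
Pattern of "shell": [0, 1, 2, 3, 3]
Patterns match
Same pattern = Yes


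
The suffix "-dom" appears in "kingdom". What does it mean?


Suffix: -dom
As in: kingdom -> king + -dom
Meaning = state / realm


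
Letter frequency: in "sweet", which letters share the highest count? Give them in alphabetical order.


Word: "sweet"
Letter counts:
  'e': 2
  's': 1
  't': 1
  'w': 1
Maximum count = 2
Most frequent = 'e' (2 times each)


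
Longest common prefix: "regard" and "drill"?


Word 1: "regard"
Word 2: "drill"
Comparing from start:
  Pos 0: 'r' != 'd' (stop)
LCP = "" (length 0)


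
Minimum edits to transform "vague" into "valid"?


Word 1: "vague" (length 5)
Word 2: "valid" (length 5)
One optimal edit sequence (insert/delete/substitute each cost 1):
  1. keep 'v'
  2. keep 'a'
  3. substitute 'g' -> 'l'  (+1)
  4. substitute 'u' -> 'i'  (+1)
  5. substitute 'e' -> 'd'  (+1)
Total edit operations: 3
Edit distance = 3


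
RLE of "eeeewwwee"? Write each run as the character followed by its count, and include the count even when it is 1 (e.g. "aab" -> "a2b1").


String: "eeeewwwee"
Scanning for consecutive runs:
  'e' x 4
  'w' x 3
  'e' x 2
RLE = "e4w3e2"


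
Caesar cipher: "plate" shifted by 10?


Word: "plate"
Shift: 10
Each letter → (letter + shift) mod 26:
  'p' (15) + 10 = 25 → 'z'
  'l' (11) + 10 = 21 → 'v'
  'a' (0) + 10 = 10 → 'k'
  't' (19) + 10 = 3 → 'd'
  'e' (4) + 10 = 14 → 'o'
Result = "zvkdo"


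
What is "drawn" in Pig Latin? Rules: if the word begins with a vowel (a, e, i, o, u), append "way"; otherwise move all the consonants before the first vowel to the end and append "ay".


Word: "drawn"
Starts with consonant(s) → move to end, add 'ay'
Consonant cluster: "dr"
Pig Latin = "awndray"


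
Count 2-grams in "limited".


Word: "limited" (length 7)
Number of 2-grams = length - 2 + 1 = 7 - 2 + 1
= 6


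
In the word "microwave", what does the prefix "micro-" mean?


Prefix: micro-
Example: microwave (micro- + wave)
Meaning = small


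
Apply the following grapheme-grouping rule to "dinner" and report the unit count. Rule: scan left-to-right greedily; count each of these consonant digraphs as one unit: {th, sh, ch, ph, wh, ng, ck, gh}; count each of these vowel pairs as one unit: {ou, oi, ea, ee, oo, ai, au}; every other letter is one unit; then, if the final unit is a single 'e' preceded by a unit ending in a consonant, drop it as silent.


Word: "dinner" (6 letters)
Left-to-right scan:
  1. 'd' (letter)
  2. 'i' (letter)
  3. 'n' (letter)
  4. 'n' (letter)
  5. 'e' (letter)
  6. 'r' (letter)
Units from scan: 6
Sound units = 6 units
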